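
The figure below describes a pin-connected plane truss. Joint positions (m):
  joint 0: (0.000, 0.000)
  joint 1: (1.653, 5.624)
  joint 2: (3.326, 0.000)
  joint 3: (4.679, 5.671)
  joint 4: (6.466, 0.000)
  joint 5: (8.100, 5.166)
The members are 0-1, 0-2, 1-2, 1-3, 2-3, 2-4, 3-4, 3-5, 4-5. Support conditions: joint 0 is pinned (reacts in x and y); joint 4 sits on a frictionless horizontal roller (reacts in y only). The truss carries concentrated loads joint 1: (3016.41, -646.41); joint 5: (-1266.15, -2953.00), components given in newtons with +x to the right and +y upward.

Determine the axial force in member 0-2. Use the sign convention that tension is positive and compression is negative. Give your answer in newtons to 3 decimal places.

N=6 nodes, M=9 members, R=3 reactions → 2N=12, M+R=12
member 0 (0-1): L=5.8619, (cx,cy)=(0.2820,0.9594)
member 1 (0-2): L=3.3260, (cx,cy)=(1.0000,0.0000)
member 2 (1-2): L=5.8676, (cx,cy)=(0.2851,-0.9585)
member 3 (1-3): L=3.0264, (cx,cy)=(0.9999,0.0155)
member 4 (2-3): L=5.8302, (cx,cy)=(0.2321,0.9727)
member 5 (2-4): L=3.1400, (cx,cy)=(1.0000,0.0000)
member 6 (3-4): L=5.9459, (cx,cy)=(0.3005,-0.9538)
member 7 (3-5): L=3.4581, (cx,cy)=(0.9893,-0.1460)
member 8 (4-5): L=5.4183, (cx,cy)=(0.3016,0.9534)
solve A·x = −loads:
  F[0-1] = +1956.5103 N (tension)
  F[0-2] = +1198.5420 N (tension)
  F[1-2] = -2660.4551 N (compression)
  F[1-3] = -1706.3306 N (compression)
  F[2-3] = +2621.5901 N (tension)
  F[2-4] = -168.4145 N (compression)
  F[3-4] = -2596.7318 N (compression)
  F[3-5] = -320.7426 N (compression)
  F[4-5] = -3146.3227 N (compression)
  Rx@0 = -1750.2600 N
  Ry@0 = -1877.1094 N
  Ry@4 = +5476.5194 N

1198.542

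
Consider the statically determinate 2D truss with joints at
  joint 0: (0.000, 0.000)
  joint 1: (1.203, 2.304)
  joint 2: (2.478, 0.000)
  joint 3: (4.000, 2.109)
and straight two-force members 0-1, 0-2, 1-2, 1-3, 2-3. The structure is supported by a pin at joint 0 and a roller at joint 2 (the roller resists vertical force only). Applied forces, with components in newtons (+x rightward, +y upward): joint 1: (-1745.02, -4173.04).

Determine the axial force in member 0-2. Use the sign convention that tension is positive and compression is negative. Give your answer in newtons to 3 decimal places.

N=4 nodes, M=5 members, R=3 reactions → 2N=8, M+R=8
member 0 (0-1): L=2.5992, (cx,cy)=(0.4628,0.8864)
member 1 (0-2): L=2.4780, (cx,cy)=(1.0000,0.0000)
member 2 (1-2): L=2.6333, (cx,cy)=(0.4842,-0.8750)
member 3 (1-3): L=2.8038, (cx,cy)=(0.9976,-0.0695)
member 4 (2-3): L=2.6008, (cx,cy)=(0.5852,0.8109)
solve A·x = −loads:
  F[0-1] = -4252.5500 N (compression)
  F[0-2] = +223.2392 N (tension)
  F[1-2] = -461.0558 N (compression)
  F[1-3] = +0.0000 N (tension)
  F[2-3] = -0.0000 N (compression)
  Rx@0 = +1745.0200 N
  Ry@0 = +3769.6336 N
  Ry@2 = +403.4064 N

223.239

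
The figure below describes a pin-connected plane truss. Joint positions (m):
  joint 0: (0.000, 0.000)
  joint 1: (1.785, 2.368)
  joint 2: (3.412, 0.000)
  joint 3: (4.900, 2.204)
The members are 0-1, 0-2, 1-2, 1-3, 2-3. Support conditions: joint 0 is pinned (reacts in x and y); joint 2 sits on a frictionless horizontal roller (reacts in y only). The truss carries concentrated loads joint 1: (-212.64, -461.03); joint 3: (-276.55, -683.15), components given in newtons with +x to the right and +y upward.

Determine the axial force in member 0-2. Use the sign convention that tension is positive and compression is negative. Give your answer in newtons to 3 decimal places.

N=4 nodes, M=5 members, R=3 reactions → 2N=8, M+R=8
member 0 (0-1): L=2.9654, (cx,cy)=(0.6019,0.7985)
member 1 (0-2): L=3.4120, (cx,cy)=(1.0000,0.0000)
member 2 (1-2): L=2.8731, (cx,cy)=(0.5663,-0.8242)
member 3 (1-3): L=3.1193, (cx,cy)=(0.9986,-0.0526)
member 4 (2-3): L=2.6593, (cx,cy)=(0.5596,0.8288)
solve A·x = −loads:
  F[0-1] = -310.7281 N (compression)
  F[0-2] = -302.1502 N (compression)
  F[1-2] = -269.7022 N (compression)
  F[1-3] = +178.5775 N (tension)
  F[2-3] = -812.9393 N (compression)
  Rx@0 = +489.1900 N
  Ry@0 = +248.1291 N
  Ry@2 = +896.0509 N

-302.150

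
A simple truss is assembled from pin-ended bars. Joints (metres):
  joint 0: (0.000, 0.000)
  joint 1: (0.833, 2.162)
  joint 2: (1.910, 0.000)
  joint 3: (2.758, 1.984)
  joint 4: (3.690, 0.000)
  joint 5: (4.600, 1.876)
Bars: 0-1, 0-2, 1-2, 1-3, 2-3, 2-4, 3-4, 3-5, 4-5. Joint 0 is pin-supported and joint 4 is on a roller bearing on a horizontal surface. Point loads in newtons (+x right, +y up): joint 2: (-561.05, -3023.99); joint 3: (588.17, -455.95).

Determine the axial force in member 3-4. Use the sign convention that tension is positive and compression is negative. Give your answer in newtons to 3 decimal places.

-2455.279

N=6 nodes, M=9 members, R=3 reactions → 2N=12, M+R=12
member 0 (0-1): L=2.3169, (cx,cy)=(0.3595,0.9331)
member 1 (0-2): L=1.9100, (cx,cy)=(1.0000,0.0000)
member 2 (1-2): L=2.4154, (cx,cy)=(0.4459,-0.8951)
member 3 (1-3): L=1.9332, (cx,cy)=(0.9958,-0.0921)
member 4 (2-3): L=2.1576, (cx,cy)=(0.3930,0.9195)
member 5 (2-4): L=1.7800, (cx,cy)=(1.0000,0.0000)
member 6 (3-4): L=2.1920, (cx,cy)=(0.4252,-0.9051)
member 7 (3-5): L=1.8452, (cx,cy)=(0.9983,-0.0585)
member 8 (4-5): L=2.0851, (cx,cy)=(0.4364,0.8997)
solve A·x = −loads:
  F[0-1] = -1347.7669 N (compression)
  F[0-2] = +511.6807 N (tension)
  F[1-2] = +1525.3739 N (tension)
  F[1-3] = -1169.6757 N (compression)
  F[2-3] = +1803.8003 N (tension)
  F[2-4] = +1043.9399 N (tension)
  F[3-4] = -2455.2792 N (compression)
  F[3-5] = -0.0000 N (compression)
  F[4-5] = +0.0000 N (tension)
  Rx@0 = -27.1200 N
  Ry@0 = +1257.6472 N
  Ry@4 = +2222.2928 N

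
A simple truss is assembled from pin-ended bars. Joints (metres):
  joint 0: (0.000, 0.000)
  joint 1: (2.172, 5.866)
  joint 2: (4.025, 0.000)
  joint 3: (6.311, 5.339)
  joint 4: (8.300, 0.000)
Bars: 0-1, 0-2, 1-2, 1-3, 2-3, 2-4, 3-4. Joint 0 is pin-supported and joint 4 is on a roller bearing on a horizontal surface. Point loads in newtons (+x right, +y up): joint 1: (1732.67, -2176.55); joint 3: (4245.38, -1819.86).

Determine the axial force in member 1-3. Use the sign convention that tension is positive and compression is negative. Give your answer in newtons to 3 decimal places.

280.472

N=5 nodes, M=7 members, R=3 reactions → 2N=10, M+R=10
member 0 (0-1): L=6.2552, (cx,cy)=(0.3472,0.9378)
member 1 (0-2): L=4.0250, (cx,cy)=(1.0000,0.0000)
member 2 (1-2): L=6.1517, (cx,cy)=(0.3012,-0.9536)
member 3 (1-3): L=4.1724, (cx,cy)=(0.9920,-0.1263)
member 4 (2-3): L=5.8078, (cx,cy)=(0.3936,0.9193)
member 5 (2-4): L=4.2750, (cx,cy)=(1.0000,0.0000)
member 6 (3-4): L=5.6975, (cx,cy)=(0.3491,-0.9371)
solve A·x = −loads:
  F[0-1] = +2039.2088 N (tension)
  F[0-2] = +5269.9734 N (tension)
  F[1-2] = -4325.1840 N (compression)
  F[1-3] = +280.4715 N (tension)
  F[2-3] = +4486.4568 N (tension)
  F[2-4] = +2201.2513 N (tension)
  F[3-4] = -6305.4498 N (compression)
  Rx@0 = -5978.0500 N
  Ry@0 = -1912.3284 N
  Ry@4 = +5908.7384 N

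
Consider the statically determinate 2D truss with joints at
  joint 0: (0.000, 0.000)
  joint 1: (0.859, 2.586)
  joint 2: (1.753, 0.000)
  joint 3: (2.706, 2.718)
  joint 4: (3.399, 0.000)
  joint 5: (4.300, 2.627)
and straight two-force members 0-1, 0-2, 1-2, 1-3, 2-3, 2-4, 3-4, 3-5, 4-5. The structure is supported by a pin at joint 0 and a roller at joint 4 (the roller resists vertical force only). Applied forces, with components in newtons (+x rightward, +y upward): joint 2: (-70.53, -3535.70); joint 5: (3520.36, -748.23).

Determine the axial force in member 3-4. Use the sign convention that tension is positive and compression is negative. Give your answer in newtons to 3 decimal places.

-5112.614

N=6 nodes, M=9 members, R=3 reactions → 2N=12, M+R=12
member 0 (0-1): L=2.7249, (cx,cy)=(0.3152,0.9490)
member 1 (0-2): L=1.7530, (cx,cy)=(1.0000,0.0000)
member 2 (1-2): L=2.7362, (cx,cy)=(0.3267,-0.9451)
member 3 (1-3): L=1.8517, (cx,cy)=(0.9975,0.0713)
member 4 (2-3): L=2.8802, (cx,cy)=(0.3309,0.9437)
member 5 (2-4): L=1.6460, (cx,cy)=(1.0000,0.0000)
member 6 (3-4): L=2.8050, (cx,cy)=(0.2471,-0.9690)
member 7 (3-5): L=1.5966, (cx,cy)=(0.9984,-0.0570)
member 8 (4-5): L=2.7772, (cx,cy)=(0.3244,0.9459)
solve A·x = −loads:
  F[0-1] = +1271.7812 N (tension)
  F[0-2] = +3048.9178 N (tension)
  F[1-2] = -1216.6493 N (compression)
  F[1-3] = +800.4692 N (tension)
  F[2-3] = +4965.2468 N (tension)
  F[2-4] = +1079.0452 N (tension)
  F[3-4] = -5112.6144 N (compression)
  F[3-5] = +3710.4833 N (tension)
  F[4-5] = -567.4383 N (compression)
  Rx@0 = -3449.8300 N
  Ry@0 = -1206.9370 N
  Ry@4 = +5490.8670 N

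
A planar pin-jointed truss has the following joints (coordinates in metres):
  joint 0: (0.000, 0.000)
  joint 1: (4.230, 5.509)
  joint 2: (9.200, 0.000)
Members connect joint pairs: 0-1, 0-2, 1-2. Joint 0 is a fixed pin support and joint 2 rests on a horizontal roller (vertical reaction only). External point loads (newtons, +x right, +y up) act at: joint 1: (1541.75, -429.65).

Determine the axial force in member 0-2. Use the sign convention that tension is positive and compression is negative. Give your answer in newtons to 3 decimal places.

N=3 nodes, M=3 members, R=3 reactions → 2N=6, M+R=6
member 0 (0-1): L=6.9456, (cx,cy)=(0.6090,0.7932)
member 1 (0-2): L=9.2000, (cx,cy)=(1.0000,0.0000)
member 2 (1-2): L=7.4196, (cx,cy)=(0.6699,-0.7425)
solve A·x = −loads:
  F[0-1] = +871.3288 N (tension)
  F[0-2] = +1011.0979 N (tension)
  F[1-2] = -1509.4385 N (compression)
  Rx@0 = -1541.7500 N
  Ry@0 = -691.1022 N
  Ry@2 = +1120.7522 N

1011.098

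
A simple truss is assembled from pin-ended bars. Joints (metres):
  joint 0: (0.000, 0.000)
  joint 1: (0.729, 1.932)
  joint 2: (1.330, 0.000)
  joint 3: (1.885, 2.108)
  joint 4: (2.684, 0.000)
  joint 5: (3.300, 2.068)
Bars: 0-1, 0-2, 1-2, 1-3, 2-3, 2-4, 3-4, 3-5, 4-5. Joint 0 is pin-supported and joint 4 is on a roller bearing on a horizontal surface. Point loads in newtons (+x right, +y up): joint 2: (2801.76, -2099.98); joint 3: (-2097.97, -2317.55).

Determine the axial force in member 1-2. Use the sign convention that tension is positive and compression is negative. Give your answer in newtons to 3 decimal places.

N=6 nodes, M=9 members, R=3 reactions → 2N=12, M+R=12
member 0 (0-1): L=2.0650, (cx,cy)=(0.3530,0.9356)
member 1 (0-2): L=1.3300, (cx,cy)=(1.0000,0.0000)
member 2 (1-2): L=2.0233, (cx,cy)=(0.2970,-0.9549)
member 3 (1-3): L=1.1693, (cx,cy)=(0.9886,0.1505)
member 4 (2-3): L=2.1798, (cx,cy)=(0.2546,0.9670)
member 5 (2-4): L=1.3540, (cx,cy)=(1.0000,0.0000)
member 6 (3-4): L=2.2543, (cx,cy)=(0.3544,-0.9351)
member 7 (3-5): L=1.4156, (cx,cy)=(0.9996,-0.0283)
member 8 (4-5): L=2.1578, (cx,cy)=(0.2855,0.9584)
solve A·x = −loads:
  F[0-1] = -3630.8105 N (compression)
  F[0-2] = +1985.5868 N (tension)
  F[1-2] = +3201.5858 N (tension)
  F[1-3] = -2258.5142 N (compression)
  F[2-3] = -989.7223 N (compression)
  F[2-4] = +386.8042 N (tension)
  F[3-4] = -1091.3511 N (compression)
  F[3-5] = +0.0000 N (tension)
  F[4-5] = -0.0000 N (compression)
  Rx@0 = -703.7900 N
  Ry@0 = +3397.0254 N
  Ry@4 = +1020.5046 N

3201.586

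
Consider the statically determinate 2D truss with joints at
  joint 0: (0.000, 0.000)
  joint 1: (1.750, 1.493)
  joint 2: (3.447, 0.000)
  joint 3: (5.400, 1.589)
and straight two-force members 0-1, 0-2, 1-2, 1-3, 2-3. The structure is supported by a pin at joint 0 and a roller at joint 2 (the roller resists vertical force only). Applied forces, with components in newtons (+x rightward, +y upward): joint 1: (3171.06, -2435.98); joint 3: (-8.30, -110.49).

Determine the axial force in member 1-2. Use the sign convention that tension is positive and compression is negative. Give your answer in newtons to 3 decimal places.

N=4 nodes, M=5 members, R=3 reactions → 2N=8, M+R=8
member 0 (0-1): L=2.3003, (cx,cy)=(0.7608,0.6490)
member 1 (0-2): L=3.4470, (cx,cy)=(1.0000,0.0000)
member 2 (1-2): L=2.2603, (cx,cy)=(0.7508,-0.6605)
member 3 (1-3): L=3.6513, (cx,cy)=(0.9997,0.0263)
member 4 (2-3): L=2.5178, (cx,cy)=(0.7757,0.6311)
solve A·x = −loads:
  F[0-1] = +358.9861 N (tension)
  F[0-2] = +2889.6584 N (tension)
  F[1-2] = -4035.3602 N (compression)
  F[1-3] = +131.8054 N (tension)
  F[2-3] = -180.5619 N (compression)
  Rx@0 = -3162.7600 N
  Ry@0 = -232.9947 N
  Ry@2 = +2779.4647 N

-4035.360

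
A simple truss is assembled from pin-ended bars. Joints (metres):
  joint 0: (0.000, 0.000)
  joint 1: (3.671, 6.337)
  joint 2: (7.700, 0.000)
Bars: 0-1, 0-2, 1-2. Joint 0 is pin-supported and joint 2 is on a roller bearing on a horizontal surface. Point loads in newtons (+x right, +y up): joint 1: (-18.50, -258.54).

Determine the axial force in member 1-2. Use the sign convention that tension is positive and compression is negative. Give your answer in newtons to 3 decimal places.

-128.021

N=3 nodes, M=3 members, R=3 reactions → 2N=6, M+R=6
member 0 (0-1): L=7.3235, (cx,cy)=(0.5013,0.8653)
member 1 (0-2): L=7.7000, (cx,cy)=(1.0000,0.0000)
member 2 (1-2): L=7.5094, (cx,cy)=(0.5365,-0.8439)
solve A·x = −loads:
  F[0-1] = -173.9354 N (compression)
  F[0-2] = +68.6872 N (tension)
  F[1-2] = -128.0211 N (compression)
  Rx@0 = +18.5000 N
  Ry@0 = +150.5055 N
  Ry@2 = +108.0345 N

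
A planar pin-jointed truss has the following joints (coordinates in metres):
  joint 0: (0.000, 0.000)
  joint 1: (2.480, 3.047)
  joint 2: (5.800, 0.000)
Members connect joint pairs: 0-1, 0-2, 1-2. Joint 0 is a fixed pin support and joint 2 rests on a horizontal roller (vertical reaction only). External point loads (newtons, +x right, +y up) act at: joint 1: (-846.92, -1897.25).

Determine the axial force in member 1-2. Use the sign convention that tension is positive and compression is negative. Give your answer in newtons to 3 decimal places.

-541.749

N=3 nodes, M=3 members, R=3 reactions → 2N=6, M+R=6
member 0 (0-1): L=3.9287, (cx,cy)=(0.6313,0.7756)
member 1 (0-2): L=5.8000, (cx,cy)=(1.0000,0.0000)
member 2 (1-2): L=4.5063, (cx,cy)=(0.7367,-0.6762)
solve A·x = −loads:
  F[0-1] = -1973.9344 N (compression)
  F[0-2] = +399.1332 N (tension)
  F[1-2] = -541.7494 N (compression)
  Rx@0 = +846.9200 N
  Ry@0 = +1530.9371 N
  Ry@2 = +366.3129 N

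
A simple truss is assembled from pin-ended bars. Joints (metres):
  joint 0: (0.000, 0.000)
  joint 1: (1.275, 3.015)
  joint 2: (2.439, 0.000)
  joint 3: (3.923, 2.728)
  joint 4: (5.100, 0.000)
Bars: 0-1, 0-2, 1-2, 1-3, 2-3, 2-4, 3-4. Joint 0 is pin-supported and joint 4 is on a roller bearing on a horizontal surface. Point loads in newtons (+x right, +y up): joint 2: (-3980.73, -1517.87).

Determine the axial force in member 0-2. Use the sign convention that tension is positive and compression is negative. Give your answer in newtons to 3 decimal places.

-3645.817

N=5 nodes, M=7 members, R=3 reactions → 2N=10, M+R=10
member 0 (0-1): L=3.2735, (cx,cy)=(0.3895,0.9210)
member 1 (0-2): L=2.4390, (cx,cy)=(1.0000,0.0000)
member 2 (1-2): L=3.2319, (cx,cy)=(0.3602,-0.9329)
member 3 (1-3): L=2.6635, (cx,cy)=(0.9942,-0.1078)
member 4 (2-3): L=3.1055, (cx,cy)=(0.4779,0.8784)
member 5 (2-4): L=2.6610, (cx,cy)=(1.0000,0.0000)
member 6 (3-4): L=2.9711, (cx,cy)=(0.3962,-0.9182)
solve A·x = −loads:
  F[0-1] = -859.8749 N (compression)
  F[0-2] = -3645.8169 N (compression)
  F[1-2] = +926.6272 N (tension)
  F[1-3] = -672.5636 N (compression)
  F[2-3] = +743.8540 N (tension)
  F[2-4] = +313.1903 N (tension)
  F[3-4] = -790.5805 N (compression)
  Rx@0 = +3980.7300 N
  Ry@0 = +791.9710 N
  Ry@4 = +725.8990 N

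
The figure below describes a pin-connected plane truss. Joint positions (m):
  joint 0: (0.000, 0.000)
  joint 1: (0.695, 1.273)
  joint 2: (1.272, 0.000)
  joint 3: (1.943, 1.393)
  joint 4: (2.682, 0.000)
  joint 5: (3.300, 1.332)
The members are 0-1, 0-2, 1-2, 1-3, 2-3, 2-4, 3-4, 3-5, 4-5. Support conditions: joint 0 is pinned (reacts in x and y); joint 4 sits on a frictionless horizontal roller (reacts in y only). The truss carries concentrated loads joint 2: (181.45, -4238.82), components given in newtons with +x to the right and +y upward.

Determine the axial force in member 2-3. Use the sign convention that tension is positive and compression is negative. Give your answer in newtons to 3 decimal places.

N=6 nodes, M=9 members, R=3 reactions → 2N=12, M+R=12
member 0 (0-1): L=1.4504, (cx,cy)=(0.4792,0.8777)
member 1 (0-2): L=1.2720, (cx,cy)=(1.0000,0.0000)
member 2 (1-2): L=1.3977, (cx,cy)=(0.4128,-0.9108)
member 3 (1-3): L=1.2538, (cx,cy)=(0.9954,0.0957)
member 4 (2-3): L=1.5462, (cx,cy)=(0.4340,0.9009)
member 5 (2-4): L=1.4100, (cx,cy)=(1.0000,0.0000)
member 6 (3-4): L=1.5769, (cx,cy)=(0.4686,-0.8834)
member 7 (3-5): L=1.3584, (cx,cy)=(0.9990,-0.0449)
member 8 (4-5): L=1.4684, (cx,cy)=(0.4209,0.9071)
solve A·x = −loads:
  F[0-1] = -2538.9476 N (compression)
  F[0-2] = +1398.0889 N (tension)
  F[1-2] = +2221.4335 N (tension)
  F[1-3] = -2143.5597 N (compression)
  F[2-3] = +2459.1598 N (tension)
  F[2-4] = +1066.5142 N (tension)
  F[3-4] = -2275.7395 N (compression)
  F[3-5] = -0.0000 N (compression)
  F[4-5] = +0.0000 N (tension)
  Rx@0 = -181.4500 N
  Ry@0 = +2228.4624 N
  Ry@4 = +2010.3576 N

2459.160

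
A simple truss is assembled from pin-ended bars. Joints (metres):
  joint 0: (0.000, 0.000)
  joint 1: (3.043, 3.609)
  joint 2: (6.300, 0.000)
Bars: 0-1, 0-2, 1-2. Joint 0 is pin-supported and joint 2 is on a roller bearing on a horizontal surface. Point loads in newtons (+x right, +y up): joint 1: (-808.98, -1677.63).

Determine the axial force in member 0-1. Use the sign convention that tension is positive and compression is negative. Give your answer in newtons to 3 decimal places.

-1740.642

N=3 nodes, M=3 members, R=3 reactions → 2N=6, M+R=6
member 0 (0-1): L=4.7207, (cx,cy)=(0.6446,0.7645)
member 1 (0-2): L=6.3000, (cx,cy)=(1.0000,0.0000)
member 2 (1-2): L=4.8614, (cx,cy)=(0.6700,-0.7424)
solve A·x = −loads:
  F[0-1] = -1740.6417 N (compression)
  F[0-2] = +313.0582 N (tension)
  F[1-2] = -467.2681 N (compression)
  Rx@0 = +808.9800 N
  Ry@0 = +1330.7381 N
  Ry@2 = +346.8919 N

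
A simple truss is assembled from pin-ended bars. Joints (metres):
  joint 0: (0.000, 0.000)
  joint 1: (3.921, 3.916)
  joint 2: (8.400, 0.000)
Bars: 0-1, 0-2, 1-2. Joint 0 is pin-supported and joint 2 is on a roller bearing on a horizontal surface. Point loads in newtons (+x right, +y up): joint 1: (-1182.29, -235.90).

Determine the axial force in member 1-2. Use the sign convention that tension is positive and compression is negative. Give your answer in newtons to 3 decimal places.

670.089

N=3 nodes, M=3 members, R=3 reactions → 2N=6, M+R=6
member 0 (0-1): L=5.5416, (cx,cy)=(0.7076,0.7067)
member 1 (0-2): L=8.4000, (cx,cy)=(1.0000,0.0000)
member 2 (1-2): L=5.9495, (cx,cy)=(0.7528,-0.6582)
solve A·x = −loads:
  F[0-1] = -957.9740 N (compression)
  F[0-2] = -504.4681 N (compression)
  F[1-2] = +670.0894 N (tension)
  Rx@0 = +1182.2900 N
  Ry@0 = +676.9576 N
  Ry@2 = -441.0576 N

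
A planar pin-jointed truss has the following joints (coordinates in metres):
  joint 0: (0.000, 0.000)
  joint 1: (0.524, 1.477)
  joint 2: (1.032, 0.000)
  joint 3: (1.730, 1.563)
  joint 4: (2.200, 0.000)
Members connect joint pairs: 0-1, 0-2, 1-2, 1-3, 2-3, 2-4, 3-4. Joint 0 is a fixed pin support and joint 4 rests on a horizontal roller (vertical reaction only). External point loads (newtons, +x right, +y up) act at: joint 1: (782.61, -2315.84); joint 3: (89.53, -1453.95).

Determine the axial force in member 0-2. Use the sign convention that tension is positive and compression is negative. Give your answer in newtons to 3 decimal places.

N=5 nodes, M=7 members, R=3 reactions → 2N=10, M+R=10
member 0 (0-1): L=1.5672, (cx,cy)=(0.3344,0.9424)
member 1 (0-2): L=1.0320, (cx,cy)=(1.0000,0.0000)
member 2 (1-2): L=1.5619, (cx,cy)=(0.3252,-0.9456)
member 3 (1-3): L=1.2091, (cx,cy)=(0.9975,0.0711)
member 4 (2-3): L=1.7118, (cx,cy)=(0.4078,0.9131)
member 5 (2-4): L=1.1680, (cx,cy)=(1.0000,0.0000)
member 6 (3-4): L=1.6321, (cx,cy)=(0.2880,-0.9576)
solve A·x = −loads:
  F[0-1] = -1576.5793 N (compression)
  F[0-2] = +1399.2772 N (tension)
  F[1-2] = -953.1095 N (compression)
  F[1-3] = -1002.2958 N (compression)
  F[2-3] = +987.0797 N (tension)
  F[2-4] = +686.7916 N (tension)
  F[3-4] = -2384.9733 N (compression)
  Rx@0 = -872.1400 N
  Ry@0 = +1485.8427 N
  Ry@4 = +2283.9473 N

1399.277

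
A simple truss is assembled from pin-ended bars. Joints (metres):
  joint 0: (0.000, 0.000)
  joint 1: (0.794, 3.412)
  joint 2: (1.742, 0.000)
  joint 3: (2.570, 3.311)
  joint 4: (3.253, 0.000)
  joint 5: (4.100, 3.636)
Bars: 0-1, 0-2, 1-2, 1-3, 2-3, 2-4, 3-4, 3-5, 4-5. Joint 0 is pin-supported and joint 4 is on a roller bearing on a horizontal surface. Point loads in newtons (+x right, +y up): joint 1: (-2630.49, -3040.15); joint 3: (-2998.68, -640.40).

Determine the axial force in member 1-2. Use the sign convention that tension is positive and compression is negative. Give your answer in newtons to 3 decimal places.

N=6 nodes, M=9 members, R=3 reactions → 2N=12, M+R=12
member 0 (0-1): L=3.5032, (cx,cy)=(0.2267,0.9740)
member 1 (0-2): L=1.7420, (cx,cy)=(1.0000,0.0000)
member 2 (1-2): L=3.5412, (cx,cy)=(0.2677,-0.9635)
member 3 (1-3): L=1.7789, (cx,cy)=(0.9984,-0.0568)
member 4 (2-3): L=3.4130, (cx,cy)=(0.2426,0.9701)
member 5 (2-4): L=1.5110, (cx,cy)=(1.0000,0.0000)
member 6 (3-4): L=3.3807, (cx,cy)=(0.2020,-0.9794)
member 7 (3-5): L=1.5641, (cx,cy)=(0.9782,0.2078)
member 8 (4-5): L=3.7334, (cx,cy)=(0.2269,0.9739)
solve A·x = −loads:
  F[0-1] = -8464.0398 N (compression)
  F[0-2] = -3710.7781 N (compression)
  F[1-2] = +5444.7378 N (tension)
  F[1-3] = -746.6743 N (compression)
  F[2-3] = -5407.5638 N (compression)
  F[2-4] = -941.3105 N (compression)
  F[3-4] = +4659.2962 N (tension)
  F[3-5] = -0.0000 N (compression)
  F[4-5] = +0.0000 N (tension)
  Rx@0 = +5629.1700 N
  Ry@0 = +8243.7699 N
  Ry@4 = -4563.2199 N

5444.738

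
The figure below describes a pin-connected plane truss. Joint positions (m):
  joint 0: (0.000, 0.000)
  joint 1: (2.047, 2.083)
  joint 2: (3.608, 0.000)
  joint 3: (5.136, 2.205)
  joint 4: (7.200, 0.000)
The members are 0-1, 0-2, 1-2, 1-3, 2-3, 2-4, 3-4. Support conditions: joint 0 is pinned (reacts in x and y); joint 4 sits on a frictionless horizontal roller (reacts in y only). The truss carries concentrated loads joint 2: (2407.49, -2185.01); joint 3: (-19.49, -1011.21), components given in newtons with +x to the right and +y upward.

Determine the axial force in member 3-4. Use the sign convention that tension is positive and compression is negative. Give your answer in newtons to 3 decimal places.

N=5 nodes, M=7 members, R=3 reactions → 2N=10, M+R=10
member 0 (0-1): L=2.9205, (cx,cy)=(0.7009,0.7132)
member 1 (0-2): L=3.6080, (cx,cy)=(1.0000,0.0000)
member 2 (1-2): L=2.6030, (cx,cy)=(0.5997,-0.8002)
member 3 (1-3): L=3.0914, (cx,cy)=(0.9992,0.0395)
member 4 (2-3): L=2.6827, (cx,cy)=(0.5696,0.8219)
member 5 (2-4): L=3.5920, (cx,cy)=(1.0000,0.0000)
member 6 (3-4): L=3.0203, (cx,cy)=(0.6834,-0.7301)
solve A·x = −loads:
  F[0-1] = -1943.1324 N (compression)
  F[0-2] = +3749.9736 N (tension)
  F[1-2] = +1616.8350 N (tension)
  F[1-3] = -2333.3954 N (compression)
  F[2-3] = +1084.2306 N (tension)
  F[2-4] = +1694.5335 N (tension)
  F[3-4] = -2479.6385 N (compression)
  Rx@0 = -2388.0000 N
  Ry@0 = +1385.9262 N
  Ry@4 = +1810.2938 N

-2479.639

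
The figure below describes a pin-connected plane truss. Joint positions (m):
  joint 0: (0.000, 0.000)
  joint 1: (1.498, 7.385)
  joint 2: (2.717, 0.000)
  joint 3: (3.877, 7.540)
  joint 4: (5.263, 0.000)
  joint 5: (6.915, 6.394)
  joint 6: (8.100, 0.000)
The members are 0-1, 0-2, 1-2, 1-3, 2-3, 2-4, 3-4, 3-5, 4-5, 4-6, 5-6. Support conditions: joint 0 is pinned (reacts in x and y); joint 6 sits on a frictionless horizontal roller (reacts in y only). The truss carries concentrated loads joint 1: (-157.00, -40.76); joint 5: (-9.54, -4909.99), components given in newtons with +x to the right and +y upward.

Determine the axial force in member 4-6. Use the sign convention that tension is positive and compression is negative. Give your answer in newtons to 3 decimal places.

750.316

N=7 nodes, M=11 members, R=3 reactions → 2N=14, M+R=14
member 0 (0-1): L=7.5354, (cx,cy)=(0.1988,0.9800)
member 1 (0-2): L=2.7170, (cx,cy)=(1.0000,0.0000)
member 2 (1-2): L=7.4849, (cx,cy)=(0.1629,-0.9866)
member 3 (1-3): L=2.3840, (cx,cy)=(0.9979,0.0650)
member 4 (2-3): L=7.6287, (cx,cy)=(0.1521,0.9884)
member 5 (2-4): L=2.5460, (cx,cy)=(1.0000,0.0000)
member 6 (3-4): L=7.6663, (cx,cy)=(0.1808,-0.9835)
member 7 (3-5): L=3.2470, (cx,cy)=(0.9356,-0.3529)
member 8 (4-5): L=6.6040, (cx,cy)=(0.2502,0.9682)
member 9 (4-6): L=2.8370, (cx,cy)=(1.0000,0.0000)
member 10 (5-6): L=6.5029, (cx,cy)=(0.1822,-0.9833)
solve A·x = −loads:
  F[0-1] = -920.5811 N (compression)
  F[0-2] = +16.4670 N (tension)
  F[1-2] = +862.1151 N (tension)
  F[1-3] = -166.7644 N (compression)
  F[2-3] = -860.6125 N (compression)
  F[2-4] = +287.7338 N (tension)
  F[3-4] = +1063.6519 N (tension)
  F[3-5] = -523.2461 N (compression)
  F[4-5] = -1080.4769 N (compression)
  F[4-6] = +750.3164 N (tension)
  F[5-6] = -4117.4837 N (compression)
  Rx@0 = +166.5400 N
  Ry@0 = +902.2073 N
  Ry@6 = +4048.5427 N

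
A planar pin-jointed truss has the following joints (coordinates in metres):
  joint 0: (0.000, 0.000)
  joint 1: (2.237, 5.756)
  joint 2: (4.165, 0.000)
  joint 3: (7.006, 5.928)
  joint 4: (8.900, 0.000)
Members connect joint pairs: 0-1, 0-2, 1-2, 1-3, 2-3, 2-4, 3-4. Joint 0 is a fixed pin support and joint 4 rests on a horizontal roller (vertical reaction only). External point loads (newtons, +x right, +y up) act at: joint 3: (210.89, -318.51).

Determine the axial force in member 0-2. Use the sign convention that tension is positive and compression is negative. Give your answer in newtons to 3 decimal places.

182.642

N=5 nodes, M=7 members, R=3 reactions → 2N=10, M+R=10
member 0 (0-1): L=6.1754, (cx,cy)=(0.3622,0.9321)
member 1 (0-2): L=4.1650, (cx,cy)=(1.0000,0.0000)
member 2 (1-2): L=6.0703, (cx,cy)=(0.3176,-0.9482)
member 3 (1-3): L=4.7721, (cx,cy)=(0.9994,0.0360)
member 4 (2-3): L=6.5736, (cx,cy)=(0.4322,0.9018)
member 5 (2-4): L=4.7350, (cx,cy)=(1.0000,0.0000)
member 6 (3-4): L=6.2232, (cx,cy)=(0.3043,-0.9526)
solve A·x = −loads:
  F[0-1] = +77.9814 N (tension)
  F[0-2] = +182.6418 N (tension)
  F[1-2] = -74.6777 N (compression)
  F[1-3] = +52.0005 N (tension)
  F[2-3] = +78.5229 N (tension)
  F[2-4] = +124.9871 N (tension)
  F[3-4] = -410.6768 N (compression)
  Rx@0 = -210.8900 N
  Ry@0 = -72.6852 N
  Ry@4 = +391.1952 N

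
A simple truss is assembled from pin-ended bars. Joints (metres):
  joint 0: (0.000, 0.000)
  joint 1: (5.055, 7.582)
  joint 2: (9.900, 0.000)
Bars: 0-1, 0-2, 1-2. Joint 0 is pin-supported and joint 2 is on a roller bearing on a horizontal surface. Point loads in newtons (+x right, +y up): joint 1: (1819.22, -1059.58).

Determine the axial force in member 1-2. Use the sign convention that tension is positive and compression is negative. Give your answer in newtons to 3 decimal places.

N=3 nodes, M=3 members, R=3 reactions → 2N=6, M+R=6
member 0 (0-1): L=9.1126, (cx,cy)=(0.5547,0.8320)
member 1 (0-2): L=9.9000, (cx,cy)=(1.0000,0.0000)
member 2 (1-2): L=8.9978, (cx,cy)=(0.5385,-0.8426)
solve A·x = −loads:
  F[0-1] = +1051.2958 N (tension)
  F[0-2] = +1236.0394 N (tension)
  F[1-2] = -2295.4920 N (compression)
  Rx@0 = -1819.2200 N
  Ry@0 = -874.7132 N
  Ry@2 = +1934.2932 N

-2295.492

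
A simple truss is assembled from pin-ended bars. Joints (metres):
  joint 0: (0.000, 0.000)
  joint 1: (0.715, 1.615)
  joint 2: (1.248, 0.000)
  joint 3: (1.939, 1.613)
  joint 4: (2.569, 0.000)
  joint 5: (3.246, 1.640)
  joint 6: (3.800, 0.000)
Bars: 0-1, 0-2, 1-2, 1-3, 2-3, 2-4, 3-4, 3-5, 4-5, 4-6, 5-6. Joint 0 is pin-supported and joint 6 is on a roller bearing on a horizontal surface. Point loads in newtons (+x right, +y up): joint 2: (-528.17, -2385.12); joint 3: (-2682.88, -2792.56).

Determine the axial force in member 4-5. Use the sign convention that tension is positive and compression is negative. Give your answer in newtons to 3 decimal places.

1175.086

N=7 nodes, M=11 members, R=3 reactions → 2N=14, M+R=14
member 0 (0-1): L=1.7662, (cx,cy)=(0.4048,0.9144)
member 1 (0-2): L=1.2480, (cx,cy)=(1.0000,0.0000)
member 2 (1-2): L=1.7007, (cx,cy)=(0.3134,-0.9496)
member 3 (1-3): L=1.2240, (cx,cy)=(1.0000,-0.0016)
member 4 (2-3): L=1.7548, (cx,cy)=(0.3938,0.9192)
member 5 (2-4): L=1.3210, (cx,cy)=(1.0000,0.0000)
member 6 (3-4): L=1.7317, (cx,cy)=(0.3638,-0.9315)
member 7 (3-5): L=1.3073, (cx,cy)=(0.9998,0.0207)
member 8 (4-5): L=1.7742, (cx,cy)=(0.3816,0.9243)
member 9 (4-6): L=1.2310, (cx,cy)=(1.0000,0.0000)
member 10 (5-6): L=1.7310, (cx,cy)=(0.3200,-0.9474)
solve A·x = −loads:
  F[0-1] = -4492.8406 N (compression)
  F[0-2] = -1392.2370 N (compression)
  F[1-2] = +4331.6468 N (tension)
  F[1-3] = -3176.3725 N (compression)
  F[2-3] = -1880.2116 N (compression)
  F[2-4] = +1233.8812 N (tension)
  F[3-4] = -1166.0866 N (compression)
  F[3-5] = -809.8184 N (compression)
  F[4-5] = +1175.0857 N (tension)
  F[4-6] = +361.2662 N (tension)
  F[5-6] = -1128.8229 N (compression)
  Rx@0 = +3211.0500 N
  Ry@0 = +4108.2279 N
  Ry@6 = +1069.4521 N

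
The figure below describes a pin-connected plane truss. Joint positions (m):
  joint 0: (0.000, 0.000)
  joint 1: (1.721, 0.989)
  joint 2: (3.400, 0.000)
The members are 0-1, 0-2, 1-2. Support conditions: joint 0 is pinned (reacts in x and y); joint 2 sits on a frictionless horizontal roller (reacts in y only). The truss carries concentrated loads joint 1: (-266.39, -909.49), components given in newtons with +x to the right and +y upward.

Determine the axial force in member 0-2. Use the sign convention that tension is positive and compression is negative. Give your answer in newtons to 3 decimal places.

N=3 nodes, M=3 members, R=3 reactions → 2N=6, M+R=6
member 0 (0-1): L=1.9849, (cx,cy)=(0.8670,0.4983)
member 1 (0-2): L=3.4000, (cx,cy)=(1.0000,0.0000)
member 2 (1-2): L=1.9486, (cx,cy)=(0.8616,-0.5075)
solve A·x = −loads:
  F[0-1] = -1056.9235 N (compression)
  F[0-2] = +649.9959 N (tension)
  F[1-2] = -754.3788 N (compression)
  Rx@0 = +266.3900 N
  Ry@0 = +526.6157 N
  Ry@2 = +382.8743 N

649.996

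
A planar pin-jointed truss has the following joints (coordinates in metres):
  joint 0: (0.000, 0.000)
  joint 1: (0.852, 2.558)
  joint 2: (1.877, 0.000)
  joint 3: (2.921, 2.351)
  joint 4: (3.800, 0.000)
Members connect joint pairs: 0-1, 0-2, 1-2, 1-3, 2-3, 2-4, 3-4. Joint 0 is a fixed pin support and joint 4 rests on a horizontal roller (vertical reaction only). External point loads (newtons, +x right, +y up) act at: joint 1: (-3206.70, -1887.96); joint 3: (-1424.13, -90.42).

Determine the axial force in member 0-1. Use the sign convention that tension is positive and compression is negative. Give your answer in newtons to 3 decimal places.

-4769.688

N=5 nodes, M=7 members, R=3 reactions → 2N=10, M+R=10
member 0 (0-1): L=2.6962, (cx,cy)=(0.3160,0.9488)
member 1 (0-2): L=1.8770, (cx,cy)=(1.0000,0.0000)
member 2 (1-2): L=2.7557, (cx,cy)=(0.3720,-0.9283)
member 3 (1-3): L=2.0793, (cx,cy)=(0.9950,-0.0996)
member 4 (2-3): L=2.5724, (cx,cy)=(0.4058,0.9139)
member 5 (2-4): L=1.9230, (cx,cy)=(1.0000,0.0000)
member 6 (3-4): L=2.5099, (cx,cy)=(0.3502,-0.9367)
solve A·x = −loads:
  F[0-1] = -4769.6882 N (compression)
  F[0-2] = -3123.5836 N (compression)
  F[1-2] = +2769.0064 N (tension)
  F[1-3] = +672.8539 N (tension)
  F[2-3] = -2812.3667 N (compression)
  F[2-4] = -952.2427 N (compression)
  F[3-4] = +2719.0902 N (tension)
  Rx@0 = +4630.8300 N
  Ry@0 = +4525.2772 N
  Ry@4 = -2546.8972 N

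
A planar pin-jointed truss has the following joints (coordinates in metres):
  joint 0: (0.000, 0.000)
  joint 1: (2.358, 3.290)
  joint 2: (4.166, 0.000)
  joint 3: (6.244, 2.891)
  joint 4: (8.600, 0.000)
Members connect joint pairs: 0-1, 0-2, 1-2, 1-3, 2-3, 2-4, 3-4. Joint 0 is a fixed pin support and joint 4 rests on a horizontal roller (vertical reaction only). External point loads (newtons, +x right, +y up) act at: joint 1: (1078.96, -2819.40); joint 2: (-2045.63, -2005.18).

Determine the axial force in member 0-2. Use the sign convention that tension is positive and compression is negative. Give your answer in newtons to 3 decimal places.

945.122

N=5 nodes, M=7 members, R=3 reactions → 2N=10, M+R=10
member 0 (0-1): L=4.0477, (cx,cy)=(0.5825,0.8128)
member 1 (0-2): L=4.1660, (cx,cy)=(1.0000,0.0000)
member 2 (1-2): L=3.7541, (cx,cy)=(0.4816,-0.8764)
member 3 (1-3): L=3.9064, (cx,cy)=(0.9948,-0.1021)
member 4 (2-3): L=3.5603, (cx,cy)=(0.5837,0.8120)
member 5 (2-4): L=4.4340, (cx,cy)=(1.0000,0.0000)
member 6 (3-4): L=3.7294, (cx,cy)=(0.6317,-0.7752)
solve A·x = −loads:
  F[0-1] = -3281.7867 N (compression)
  F[0-2] = +945.1222 N (tension)
  F[1-2] = +187.5695 N (tension)
  F[1-3] = -3097.2864 N (compression)
  F[2-3] = +2266.9832 N (tension)
  F[2-4] = +1757.9554 N (tension)
  F[3-4] = -2782.7523 N (compression)
  Rx@0 = +966.6700 N
  Ry@0 = +2667.4284 N
  Ry@4 = +2157.1516 N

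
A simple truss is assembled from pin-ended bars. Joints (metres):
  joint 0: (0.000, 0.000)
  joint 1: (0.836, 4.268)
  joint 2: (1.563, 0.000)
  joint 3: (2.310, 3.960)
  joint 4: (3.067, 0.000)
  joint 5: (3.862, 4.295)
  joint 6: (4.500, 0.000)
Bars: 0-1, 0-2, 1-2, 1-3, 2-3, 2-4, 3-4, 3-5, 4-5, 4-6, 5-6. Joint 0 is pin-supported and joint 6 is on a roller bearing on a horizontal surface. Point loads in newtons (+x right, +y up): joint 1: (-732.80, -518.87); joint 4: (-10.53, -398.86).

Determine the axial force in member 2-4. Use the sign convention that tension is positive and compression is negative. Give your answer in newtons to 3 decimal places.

N=7 nodes, M=11 members, R=3 reactions → 2N=14, M+R=14
member 0 (0-1): L=4.3491, (cx,cy)=(0.1922,0.9814)
member 1 (0-2): L=1.5630, (cx,cy)=(1.0000,0.0000)
member 2 (1-2): L=4.3295, (cx,cy)=(0.1679,-0.9858)
member 3 (1-3): L=1.5058, (cx,cy)=(0.9789,-0.2045)
member 4 (2-3): L=4.0298, (cx,cy)=(0.1854,0.9827)
member 5 (2-4): L=1.5040, (cx,cy)=(1.0000,0.0000)
member 6 (3-4): L=4.0317, (cx,cy)=(0.1878,-0.9822)
member 7 (3-5): L=1.5877, (cx,cy)=(0.9775,0.2110)
member 8 (4-5): L=4.3680, (cx,cy)=(0.1820,0.9833)
member 9 (4-6): L=1.4330, (cx,cy)=(1.0000,0.0000)
member 10 (5-6): L=4.3421, (cx,cy)=(0.1469,-0.9891)
solve A·x = −loads:
  F[0-1] = -1268.1600 N (compression)
  F[0-2] = -499.5599 N (compression)
  F[1-2] = +655.7760 N (tension)
  F[1-3] = +387.0966 N (tension)
  F[2-3] = -657.8658 N (compression)
  F[2-4] = -267.4961 N (compression)
  F[3-4] = +763.7369 N (tension)
  F[3-5] = +116.1811 N (tension)
  F[4-5] = -357.2608 N (compression)
  F[4-6] = -48.5415 N (compression)
  F[5-6] = +330.3659 N (tension)
  Rx@0 = +743.3300 N
  Ry@0 = +1244.5103 N
  Ry@6 = -326.7803 N

-267.496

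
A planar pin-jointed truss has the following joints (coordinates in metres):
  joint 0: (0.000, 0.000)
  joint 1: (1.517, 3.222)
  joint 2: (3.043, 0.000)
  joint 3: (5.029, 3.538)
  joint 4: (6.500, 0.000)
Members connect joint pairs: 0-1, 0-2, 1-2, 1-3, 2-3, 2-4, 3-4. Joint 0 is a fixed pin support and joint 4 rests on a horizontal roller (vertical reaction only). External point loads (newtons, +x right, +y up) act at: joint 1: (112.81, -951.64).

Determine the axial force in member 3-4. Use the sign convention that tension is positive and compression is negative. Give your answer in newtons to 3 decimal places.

-301.090

N=5 nodes, M=7 members, R=3 reactions → 2N=10, M+R=10
member 0 (0-1): L=3.5613, (cx,cy)=(0.4260,0.9047)
member 1 (0-2): L=3.0430, (cx,cy)=(1.0000,0.0000)
member 2 (1-2): L=3.5651, (cx,cy)=(0.4280,-0.9038)
member 3 (1-3): L=3.5262, (cx,cy)=(0.9960,0.0896)
member 4 (2-3): L=4.0573, (cx,cy)=(0.4895,0.8720)
member 5 (2-4): L=3.4570, (cx,cy)=(1.0000,0.0000)
member 6 (3-4): L=3.8316, (cx,cy)=(0.3839,-0.9234)
solve A·x = −loads:
  F[0-1] = -744.5518 N (compression)
  F[0-2] = +429.9688 N (tension)
  F[1-2] = -336.1066 N (compression)
  F[1-3] = -287.2582 N (compression)
  F[2-3] = +348.3446 N (tension)
  F[2-4] = +115.5917 N (tension)
  F[3-4] = -301.0897 N (compression)
  Rx@0 = -112.8100 N
  Ry@0 = +673.6228 N
  Ry@4 = +278.0172 N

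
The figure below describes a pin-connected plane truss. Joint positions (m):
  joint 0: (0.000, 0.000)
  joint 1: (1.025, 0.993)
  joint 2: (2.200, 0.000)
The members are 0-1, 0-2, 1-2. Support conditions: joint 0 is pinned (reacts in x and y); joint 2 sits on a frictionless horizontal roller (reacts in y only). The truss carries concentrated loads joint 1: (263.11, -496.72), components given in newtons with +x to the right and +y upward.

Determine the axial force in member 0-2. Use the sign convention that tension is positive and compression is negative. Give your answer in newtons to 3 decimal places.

N=3 nodes, M=3 members, R=3 reactions → 2N=6, M+R=6
member 0 (0-1): L=1.4271, (cx,cy)=(0.7182,0.6958)
member 1 (0-2): L=2.2000, (cx,cy)=(1.0000,0.0000)
member 2 (1-2): L=1.5384, (cx,cy)=(0.7638,-0.6455)
solve A·x = −loads:
  F[0-1] = -210.5978 N (compression)
  F[0-2] = +414.3675 N (tension)
  F[1-2] = -542.5217 N (compression)
  Rx@0 = -263.1100 N
  Ry@0 = +146.5354 N
  Ry@2 = +350.1846 N

414.368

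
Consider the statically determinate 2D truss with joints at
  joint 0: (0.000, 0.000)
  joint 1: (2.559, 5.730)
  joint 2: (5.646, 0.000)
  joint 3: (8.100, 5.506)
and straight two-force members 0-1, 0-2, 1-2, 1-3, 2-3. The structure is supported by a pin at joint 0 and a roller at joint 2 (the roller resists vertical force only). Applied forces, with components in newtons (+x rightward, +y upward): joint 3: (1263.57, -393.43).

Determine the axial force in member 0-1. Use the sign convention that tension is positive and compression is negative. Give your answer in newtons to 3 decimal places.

N=4 nodes, M=5 members, R=3 reactions → 2N=8, M+R=8
member 0 (0-1): L=6.2755, (cx,cy)=(0.4078,0.9131)
member 1 (0-2): L=5.6460, (cx,cy)=(1.0000,0.0000)
member 2 (1-2): L=6.5086, (cx,cy)=(0.4743,-0.8804)
member 3 (1-3): L=5.5455, (cx,cy)=(0.9992,-0.0404)
member 4 (2-3): L=6.0281, (cx,cy)=(0.4071,0.9134)
solve A·x = −loads:
  F[0-1] = +1536.8194 N (tension)
  F[0-2] = +636.8874 N (tension)
  F[1-2] = -1658.8303 N (compression)
  F[1-3] = +1414.6074 N (tension)
  F[2-3] = -368.1790 N (compression)
  Rx@0 = -1263.5700 N
  Ry@0 = -1403.2401 N
  Ry@2 = +1796.6701 N

1536.819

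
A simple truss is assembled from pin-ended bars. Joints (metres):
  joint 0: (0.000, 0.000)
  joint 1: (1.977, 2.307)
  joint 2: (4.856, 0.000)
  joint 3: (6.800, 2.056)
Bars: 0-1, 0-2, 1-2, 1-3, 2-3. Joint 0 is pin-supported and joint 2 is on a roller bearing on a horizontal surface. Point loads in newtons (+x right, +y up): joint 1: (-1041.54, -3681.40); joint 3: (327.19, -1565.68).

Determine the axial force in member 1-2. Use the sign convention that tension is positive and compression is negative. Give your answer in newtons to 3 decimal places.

-2972.785

N=4 nodes, M=5 members, R=3 reactions → 2N=8, M+R=8
member 0 (0-1): L=3.0382, (cx,cy)=(0.6507,0.7593)
member 1 (0-2): L=4.8560, (cx,cy)=(1.0000,0.0000)
member 2 (1-2): L=3.6893, (cx,cy)=(0.7804,-0.6253)
member 3 (1-3): L=4.8295, (cx,cy)=(0.9986,-0.0520)
member 4 (2-3): L=2.8295, (cx,cy)=(0.6870,0.7266)
solve A·x = −loads:
  F[0-1] = -2518.1644 N (compression)
  F[0-2] = +924.2449 N (tension)
  F[1-2] = -2972.7846 N (compression)
  F[1-3] = +1725.1369 N (tension)
  F[2-3] = -2031.3496 N (compression)
  Rx@0 = +714.3500 N
  Ry@0 = +1912.1085 N
  Ry@2 = +3334.9715 N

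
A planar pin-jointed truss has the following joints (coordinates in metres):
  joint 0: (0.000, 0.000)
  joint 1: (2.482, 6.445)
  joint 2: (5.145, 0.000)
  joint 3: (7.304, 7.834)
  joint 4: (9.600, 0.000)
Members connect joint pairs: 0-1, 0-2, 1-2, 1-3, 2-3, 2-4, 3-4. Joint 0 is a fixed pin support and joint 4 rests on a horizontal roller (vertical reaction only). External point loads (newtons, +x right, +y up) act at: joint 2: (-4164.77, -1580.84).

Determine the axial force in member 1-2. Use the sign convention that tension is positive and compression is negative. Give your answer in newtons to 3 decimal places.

630.651

N=5 nodes, M=7 members, R=3 reactions → 2N=10, M+R=10
member 0 (0-1): L=6.9064, (cx,cy)=(0.3594,0.9332)
member 1 (0-2): L=5.1450, (cx,cy)=(1.0000,0.0000)
member 2 (1-2): L=6.9735, (cx,cy)=(0.3819,-0.9242)
member 3 (1-3): L=5.0181, (cx,cy)=(0.9609,0.2768)
member 4 (2-3): L=8.1261, (cx,cy)=(0.2657,0.9641)
member 5 (2-4): L=4.4550, (cx,cy)=(1.0000,0.0000)
member 6 (3-4): L=8.1635, (cx,cy)=(0.2813,-0.9596)
solve A·x = −loads:
  F[0-1] = -786.1278 N (compression)
  F[0-2] = -3882.2539 N (compression)
  F[1-2] = +630.6508 N (tension)
  F[1-3] = -544.6255 N (compression)
  F[2-3] = +1035.1894 N (tension)
  F[2-4] = +248.3078 N (tension)
  F[3-4] = -882.8691 N (compression)
  Rx@0 = +4164.7700 N
  Ry@0 = +733.6086 N
  Ry@4 = +847.2314 N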